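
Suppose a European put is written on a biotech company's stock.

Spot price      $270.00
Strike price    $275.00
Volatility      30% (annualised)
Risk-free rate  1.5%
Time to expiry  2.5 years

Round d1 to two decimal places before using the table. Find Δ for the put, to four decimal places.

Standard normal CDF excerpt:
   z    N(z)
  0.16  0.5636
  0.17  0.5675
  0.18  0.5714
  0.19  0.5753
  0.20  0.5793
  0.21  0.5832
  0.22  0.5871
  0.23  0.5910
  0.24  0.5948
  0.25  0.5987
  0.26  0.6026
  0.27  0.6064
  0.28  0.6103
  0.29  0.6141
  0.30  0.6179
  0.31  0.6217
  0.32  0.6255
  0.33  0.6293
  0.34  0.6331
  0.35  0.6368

σ√T = 0.3 × 1.5811 = 0.4743
d₁ = [ln(270/275) + (0.015 + 0.3²/2)·2.5] / 0.4743 = [-0.0183 + 0.1500] / 0.4743 = 0.2775 which rounds to 0.28
N(d₁) = N(0.28) = 0.6103
Δ_put = N(d₁) − 1 = 0.6103 − 1 = -0.3897

-0.3897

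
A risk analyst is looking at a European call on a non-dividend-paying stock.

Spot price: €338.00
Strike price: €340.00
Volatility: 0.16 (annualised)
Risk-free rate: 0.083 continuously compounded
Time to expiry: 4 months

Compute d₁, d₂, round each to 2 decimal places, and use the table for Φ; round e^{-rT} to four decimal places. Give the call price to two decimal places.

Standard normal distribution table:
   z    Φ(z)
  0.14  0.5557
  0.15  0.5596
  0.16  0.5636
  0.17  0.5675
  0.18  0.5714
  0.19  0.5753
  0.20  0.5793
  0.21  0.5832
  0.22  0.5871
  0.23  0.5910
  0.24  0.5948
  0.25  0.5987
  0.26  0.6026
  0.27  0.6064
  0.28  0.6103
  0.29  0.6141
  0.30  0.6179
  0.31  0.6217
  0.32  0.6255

T = 0.3333;  σ√T = 0.0924
d₁ = [ln(338/340) + (0.083 + 0.16²/2)·0.3333] / 0.0924 = [-0.0059 + 0.0319] / 0.0924 = 0.2818 → 0.28
d₂ = d₁ − σ√T = 0.2818 − 0.0924 = 0.1894 → 0.19
exp(−rT) = exp(−0.083·0.3333) = 0.9727
N(d₁) = N(0.28) = 0.6103;  N(d₂) = N(0.19) = 0.5753
C = 338·0.6103 − 340·0.9727·0.5753 = 206.2814 − 190.2621 = 16.0193

€16.02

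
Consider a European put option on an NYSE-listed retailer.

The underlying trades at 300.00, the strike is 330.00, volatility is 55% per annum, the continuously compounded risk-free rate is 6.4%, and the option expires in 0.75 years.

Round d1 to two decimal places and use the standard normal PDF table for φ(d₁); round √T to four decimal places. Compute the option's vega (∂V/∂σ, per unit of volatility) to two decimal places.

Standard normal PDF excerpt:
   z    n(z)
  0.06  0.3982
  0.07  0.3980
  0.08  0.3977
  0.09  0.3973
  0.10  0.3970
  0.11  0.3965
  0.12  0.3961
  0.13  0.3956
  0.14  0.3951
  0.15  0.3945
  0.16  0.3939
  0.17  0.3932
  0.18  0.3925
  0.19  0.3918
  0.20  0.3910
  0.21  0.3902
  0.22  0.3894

102.65

T = 0.75;  σ√T = 0.4763
d₁ = [ln(300/330) + (0.064 + 0.55²/2)·0.75] / 0.4763 = [-0.0953 + 0.1614] / 0.4763 = 0.1388 which rounds to 0.14
√T = √0.75 = 0.8660
φ(d₁) = φ(0.14) = 0.3951
vega = S·φ(d₁)·√T = 300·0.3951·0.8660 = 102.6470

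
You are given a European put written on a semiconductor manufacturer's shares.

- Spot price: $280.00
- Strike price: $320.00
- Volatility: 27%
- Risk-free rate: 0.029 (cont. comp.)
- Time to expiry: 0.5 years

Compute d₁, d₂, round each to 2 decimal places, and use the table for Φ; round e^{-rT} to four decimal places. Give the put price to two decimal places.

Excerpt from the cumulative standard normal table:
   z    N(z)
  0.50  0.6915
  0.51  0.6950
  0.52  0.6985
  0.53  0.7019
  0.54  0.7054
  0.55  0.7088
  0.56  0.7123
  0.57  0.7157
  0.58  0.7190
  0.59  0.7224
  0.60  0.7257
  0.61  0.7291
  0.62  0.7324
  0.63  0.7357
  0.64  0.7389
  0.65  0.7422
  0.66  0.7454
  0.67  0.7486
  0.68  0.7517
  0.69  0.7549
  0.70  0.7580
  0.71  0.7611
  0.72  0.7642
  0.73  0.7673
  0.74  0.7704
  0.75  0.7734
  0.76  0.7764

T = 0.5;  σ√T = 0.1909
ln(S/K) + (r + σ²/2)T = ln(280/320) + (0.029 + 0.27²/2)·0.5 = -0.1335 + 0.0327 = -0.1008
d₁ = -0.1008 / 0.1909 = -0.5280 which rounds to -0.53
d₂ = d₁ − σ√T = -0.5280 − 0.1909 = -0.7189 which rounds to -0.72
exp(−rT) = exp(−0.029·0.5) = 0.9856
N(−d₂) = N(0.72) = 0.7642;  N(−d₁) = N(0.53) = 0.7019
P = 320·0.9856·0.7642 − 280·0.7019 = 241.0226 − 196.5320 = 44.4906

$44.49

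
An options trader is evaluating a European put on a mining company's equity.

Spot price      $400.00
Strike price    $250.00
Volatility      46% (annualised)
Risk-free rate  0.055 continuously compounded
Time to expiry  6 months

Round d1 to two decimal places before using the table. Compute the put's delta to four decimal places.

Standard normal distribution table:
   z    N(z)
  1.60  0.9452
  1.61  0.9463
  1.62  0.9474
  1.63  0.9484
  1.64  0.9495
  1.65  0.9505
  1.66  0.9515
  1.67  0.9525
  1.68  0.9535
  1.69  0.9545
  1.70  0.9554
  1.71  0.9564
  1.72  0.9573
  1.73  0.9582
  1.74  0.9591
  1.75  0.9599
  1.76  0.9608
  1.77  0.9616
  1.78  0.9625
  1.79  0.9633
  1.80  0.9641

σ√T = 0.46·√0.5 = 0.3253
ln(S/K) + (r + σ²/2)T = ln(400/250) + (0.055 + 0.46²/2)·0.5 = 0.4700 + 0.0804 = 0.5504
d₁ = 0.5504 / 0.3253 = 1.6921 → 1.69
N(d₁) = N(1.69) = 0.9545
Δ_put = N(d₁) − 1 = 0.9545 − 1 = -0.0455

-0.0455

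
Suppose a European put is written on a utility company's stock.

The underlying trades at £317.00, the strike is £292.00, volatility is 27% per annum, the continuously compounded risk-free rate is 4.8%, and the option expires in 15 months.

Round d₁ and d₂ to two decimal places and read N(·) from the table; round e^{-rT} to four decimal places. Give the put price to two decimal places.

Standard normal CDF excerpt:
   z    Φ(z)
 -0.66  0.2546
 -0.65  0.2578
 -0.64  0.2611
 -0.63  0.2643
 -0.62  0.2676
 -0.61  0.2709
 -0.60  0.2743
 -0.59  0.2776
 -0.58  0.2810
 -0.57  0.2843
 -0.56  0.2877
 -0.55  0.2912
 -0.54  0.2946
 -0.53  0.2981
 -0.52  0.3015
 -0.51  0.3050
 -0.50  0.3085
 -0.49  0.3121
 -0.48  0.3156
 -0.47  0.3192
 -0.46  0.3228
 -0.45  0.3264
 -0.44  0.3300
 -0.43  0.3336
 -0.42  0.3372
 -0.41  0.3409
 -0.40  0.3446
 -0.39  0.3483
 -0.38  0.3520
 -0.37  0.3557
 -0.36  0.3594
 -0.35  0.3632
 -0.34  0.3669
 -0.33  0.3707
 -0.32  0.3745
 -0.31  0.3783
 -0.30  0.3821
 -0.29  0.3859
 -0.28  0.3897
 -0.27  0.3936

σ√T = 0.27 × 1.1180 = 0.3019
d₁ = [ln(317/292) + (0.048 + 0.27²/2)·1.25] / 0.3019 = [0.0821 + 0.1056] / 0.3019 = 0.6218 → 0.62
d₂ = d₁ − σ√T = 0.6218 − 0.3019 = 0.3200 → 0.32
e^(−rT) = e^(−0.048·1.25) = 0.9418
N(−d₂) = N(-0.32) = 0.3745;  N(−d₁) = N(-0.62) = 0.2676
P = 292·0.9418·0.3745 − 317·0.2676 = 102.9896 − 84.8292 = 18.1604

£18.16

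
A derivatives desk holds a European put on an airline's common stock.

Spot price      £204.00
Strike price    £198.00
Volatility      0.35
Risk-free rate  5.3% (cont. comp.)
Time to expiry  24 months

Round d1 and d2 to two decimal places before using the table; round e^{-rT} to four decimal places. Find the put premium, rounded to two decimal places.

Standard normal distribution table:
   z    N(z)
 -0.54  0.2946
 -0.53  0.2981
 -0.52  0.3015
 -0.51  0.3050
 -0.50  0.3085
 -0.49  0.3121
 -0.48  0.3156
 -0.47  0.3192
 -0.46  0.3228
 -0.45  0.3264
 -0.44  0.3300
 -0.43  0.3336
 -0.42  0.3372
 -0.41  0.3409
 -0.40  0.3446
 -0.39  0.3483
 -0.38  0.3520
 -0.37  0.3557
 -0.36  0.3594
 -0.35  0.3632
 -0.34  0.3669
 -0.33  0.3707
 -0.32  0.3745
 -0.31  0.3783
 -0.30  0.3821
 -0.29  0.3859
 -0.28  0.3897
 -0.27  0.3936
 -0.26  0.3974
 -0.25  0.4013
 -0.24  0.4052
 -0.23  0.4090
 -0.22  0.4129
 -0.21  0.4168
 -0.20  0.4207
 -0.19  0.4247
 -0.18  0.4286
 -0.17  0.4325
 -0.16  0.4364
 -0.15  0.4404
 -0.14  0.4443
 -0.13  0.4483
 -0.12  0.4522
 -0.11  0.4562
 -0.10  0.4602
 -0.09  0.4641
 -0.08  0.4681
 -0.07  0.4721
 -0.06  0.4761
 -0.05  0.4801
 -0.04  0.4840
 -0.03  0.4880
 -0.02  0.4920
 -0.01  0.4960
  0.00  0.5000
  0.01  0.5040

σ√T = 0.35·√2 = 0.4950
d₁ = [ln(204/198) + (0.053 + ½·0.35²)·2] / (σ√T) = (0.0299 + 0.2285) / 0.4950 = 0.5220 ≈ 0.52
d₂ = 0.5220 − 0.4950 = 0.0270 ≈ 0.03
e^(−rT) = e^(−0.053·2) = 0.8994
P = 198·0.8994·N(-0.03) − 204·N(-0.52) = 198·0.8994·0.4880 − 204·0.3015 = 86.9036 − 61.5060 = 25.3976

£25.40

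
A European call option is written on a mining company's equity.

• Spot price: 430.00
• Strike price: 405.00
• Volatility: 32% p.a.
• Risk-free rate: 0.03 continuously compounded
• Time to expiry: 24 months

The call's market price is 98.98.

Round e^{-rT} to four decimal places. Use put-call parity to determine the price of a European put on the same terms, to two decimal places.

e^(−rT) = e^(−0.03·2) = 0.9418
Put-call parity: C − P = S − K·e^(−rT) = 430 − 405·0.9418 = 430 − 381.4290 = 48.5710
P = C − (C − P) = 98.98 − (48.5710) = 50.4090

50.41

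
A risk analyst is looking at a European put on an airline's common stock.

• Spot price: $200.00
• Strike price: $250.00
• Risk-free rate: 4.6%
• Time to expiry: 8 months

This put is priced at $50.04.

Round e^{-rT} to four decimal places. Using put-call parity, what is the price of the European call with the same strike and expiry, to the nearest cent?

exp(−rT) = exp(−0.046·0.6667) = 0.9698
Put-call parity: C − P = S − K·e^(−rT) = 200 − 250·0.9698 = 200 − 242.4500 = -42.4500
C = P + (C − P) = 50.04 + (-42.4500) = 7.5900

$7.59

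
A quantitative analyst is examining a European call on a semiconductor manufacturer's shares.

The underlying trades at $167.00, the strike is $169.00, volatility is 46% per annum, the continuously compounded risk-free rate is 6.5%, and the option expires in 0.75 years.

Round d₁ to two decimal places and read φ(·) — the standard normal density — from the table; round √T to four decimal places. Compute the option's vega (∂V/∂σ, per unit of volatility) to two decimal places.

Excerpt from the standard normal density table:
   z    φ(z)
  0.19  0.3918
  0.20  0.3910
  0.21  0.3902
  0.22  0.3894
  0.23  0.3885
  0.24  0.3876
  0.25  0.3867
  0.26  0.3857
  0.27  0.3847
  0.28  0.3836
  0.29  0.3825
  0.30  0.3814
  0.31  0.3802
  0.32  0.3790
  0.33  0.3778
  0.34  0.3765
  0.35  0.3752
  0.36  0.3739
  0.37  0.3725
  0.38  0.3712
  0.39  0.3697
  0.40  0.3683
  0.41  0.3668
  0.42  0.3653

55.32

T = 0.75;  σ√T = 0.3984
d₁ = [ln(167/169) + (0.065 + 0.46²/2)·0.75] / 0.3984 = [-0.0119 + 0.1281] / 0.3984 = 0.2917 ⇒ 0.29
√T = √0.75 = 0.8660
φ(d₁) = φ(0.29) = 0.3825
vega = S·φ(d₁)·√T = 167·0.3825·0.8660 = 55.3179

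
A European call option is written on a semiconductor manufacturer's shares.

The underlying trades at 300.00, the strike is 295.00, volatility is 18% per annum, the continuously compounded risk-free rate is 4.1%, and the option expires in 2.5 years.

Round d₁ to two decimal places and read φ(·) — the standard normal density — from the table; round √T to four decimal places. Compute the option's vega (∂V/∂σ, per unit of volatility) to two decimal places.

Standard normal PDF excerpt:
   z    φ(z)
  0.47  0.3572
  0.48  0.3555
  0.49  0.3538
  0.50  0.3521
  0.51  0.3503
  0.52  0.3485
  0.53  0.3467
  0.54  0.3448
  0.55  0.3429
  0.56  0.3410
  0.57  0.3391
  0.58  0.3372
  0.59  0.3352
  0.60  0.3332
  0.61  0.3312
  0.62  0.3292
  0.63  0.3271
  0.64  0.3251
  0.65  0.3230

σ√T = 0.18 × 1.5811 = 0.2846
d₁ = [ln(300/295) + (0.041 + 0.18²/2)·2.5] / 0.2846 = [0.0168 + 0.1430] / 0.2846 = 0.5615 ≈ 0.56
√T = √2.5 = 1.5811
φ(d₁) = φ(0.56) = 0.3410
vega = S·φ(d₁)·√T = 300·0.3410·1.5811 = 161.7465

161.75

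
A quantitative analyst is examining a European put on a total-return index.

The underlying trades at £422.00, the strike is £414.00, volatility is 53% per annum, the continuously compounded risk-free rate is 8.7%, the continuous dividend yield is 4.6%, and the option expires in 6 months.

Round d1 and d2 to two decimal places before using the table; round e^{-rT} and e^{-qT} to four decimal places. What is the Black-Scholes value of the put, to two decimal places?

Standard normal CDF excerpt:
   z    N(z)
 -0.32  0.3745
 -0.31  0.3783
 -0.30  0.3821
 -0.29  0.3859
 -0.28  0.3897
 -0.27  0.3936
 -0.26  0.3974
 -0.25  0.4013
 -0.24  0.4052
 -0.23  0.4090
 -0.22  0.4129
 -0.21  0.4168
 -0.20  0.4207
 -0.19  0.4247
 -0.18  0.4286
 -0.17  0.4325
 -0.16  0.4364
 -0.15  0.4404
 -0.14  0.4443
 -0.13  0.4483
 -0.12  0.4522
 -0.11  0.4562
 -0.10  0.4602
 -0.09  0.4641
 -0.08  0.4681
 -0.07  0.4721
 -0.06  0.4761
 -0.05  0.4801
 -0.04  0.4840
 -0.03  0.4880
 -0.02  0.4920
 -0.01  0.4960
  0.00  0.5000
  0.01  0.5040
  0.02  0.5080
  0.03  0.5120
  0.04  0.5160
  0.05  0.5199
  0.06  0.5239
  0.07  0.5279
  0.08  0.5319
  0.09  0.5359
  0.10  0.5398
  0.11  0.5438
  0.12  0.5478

σ√T = 0.53·√0.5 = 0.3748
d₁ = [ln(422/414) + (0.087 − 0.046 + 0.53²/2)·0.5] / 0.3748 = [0.0191 + 0.0907] / 0.3748 = 0.2932 → 0.29
d₂ = d₁ − σ√T = 0.2932 − 0.3748 = -0.0816 → -0.08
exp(−qT) = exp(−0.046·0.5) = 0.9773;  exp(−rT) = exp(−0.087·0.5) = 0.9574
N(−d₂) = N(0.08) = 0.5319;  N(−d₁) = N(-0.29) = 0.3859
P = 414·0.9574·0.5319 − 422·0.9773·0.3859 = 210.8258 − 159.1531 = 51.6727

£51.67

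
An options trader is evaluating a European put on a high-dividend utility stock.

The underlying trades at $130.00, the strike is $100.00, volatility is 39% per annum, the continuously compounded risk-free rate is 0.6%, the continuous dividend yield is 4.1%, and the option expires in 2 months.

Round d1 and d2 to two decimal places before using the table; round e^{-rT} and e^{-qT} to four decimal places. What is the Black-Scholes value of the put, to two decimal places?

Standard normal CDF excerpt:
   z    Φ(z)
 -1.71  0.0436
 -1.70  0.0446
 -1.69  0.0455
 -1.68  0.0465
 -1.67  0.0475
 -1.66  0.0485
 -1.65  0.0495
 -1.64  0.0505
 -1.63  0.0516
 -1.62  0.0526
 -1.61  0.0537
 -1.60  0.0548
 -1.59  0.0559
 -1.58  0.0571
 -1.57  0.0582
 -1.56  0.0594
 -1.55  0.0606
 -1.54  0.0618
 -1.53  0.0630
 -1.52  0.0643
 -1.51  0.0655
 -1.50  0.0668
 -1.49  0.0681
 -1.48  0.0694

$0.42

σ√T = 0.39 × 0.4082 = 0.1592
d₁ = [ln(130/100) + (0.006 − 0.041 + 0.39²/2)·0.1667] / 0.1592 = [0.2624 + 0.0068] / 0.1592 = 1.6908 ⇒ 1.69
d₂ = d₁ − σ√T = 1.6908 − 0.1592 = 1.5316 ⇒ 1.53
e^(−qT) = e^(−0.041·0.1667) = 0.9932;  e^(−rT) = e^(−0.006·0.1667) = 0.9990
N(−d₂) = N(-1.53) = 0.0630;  N(−d₁) = N(-1.69) = 0.0455
P = 100·0.9990·0.0630 − 130·0.9932·0.0455 = 6.2937 − 5.8748 = 0.4189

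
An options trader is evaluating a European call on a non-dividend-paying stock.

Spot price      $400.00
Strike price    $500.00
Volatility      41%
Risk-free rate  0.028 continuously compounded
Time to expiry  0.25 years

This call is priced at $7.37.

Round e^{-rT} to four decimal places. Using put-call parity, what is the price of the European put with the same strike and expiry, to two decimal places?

exp(−rT) = exp(−0.028·0.25) = 0.9930
Put-call parity: C − P = S − K·e^(−rT) = 400 − 500·0.9930 = 400 − 496.5000 = -96.5000
P = C − (C − P) = 7.37 − (-96.5000) = 103.8700

$103.87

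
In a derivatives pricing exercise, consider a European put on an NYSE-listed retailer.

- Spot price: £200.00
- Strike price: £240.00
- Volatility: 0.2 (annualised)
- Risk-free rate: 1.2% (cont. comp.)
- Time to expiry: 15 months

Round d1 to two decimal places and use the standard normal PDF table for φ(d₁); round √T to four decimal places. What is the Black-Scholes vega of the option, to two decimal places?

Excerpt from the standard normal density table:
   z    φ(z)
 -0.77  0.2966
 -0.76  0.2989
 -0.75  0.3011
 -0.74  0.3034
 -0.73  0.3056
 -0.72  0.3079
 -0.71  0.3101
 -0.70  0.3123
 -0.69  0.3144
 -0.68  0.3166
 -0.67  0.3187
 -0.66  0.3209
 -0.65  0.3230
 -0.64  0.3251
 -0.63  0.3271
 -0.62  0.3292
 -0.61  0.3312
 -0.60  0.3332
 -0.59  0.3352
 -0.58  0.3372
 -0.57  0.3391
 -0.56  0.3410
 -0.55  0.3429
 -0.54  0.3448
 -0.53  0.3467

σ√T = 0.2 × 1.1180 = 0.2236
d₁ = [ln(200/240) + (0.012 + 0.2²/2)·1.25] / 0.2236 = [-0.1823 + 0.0400] / 0.2236 = -0.6365 → -0.64
√T = √1.25 = 1.1180
φ(d₁) = φ(-0.64) = 0.3251
vega = S·φ(d₁)·√T = 200·0.3251·1.1180 = 72.6924

72.69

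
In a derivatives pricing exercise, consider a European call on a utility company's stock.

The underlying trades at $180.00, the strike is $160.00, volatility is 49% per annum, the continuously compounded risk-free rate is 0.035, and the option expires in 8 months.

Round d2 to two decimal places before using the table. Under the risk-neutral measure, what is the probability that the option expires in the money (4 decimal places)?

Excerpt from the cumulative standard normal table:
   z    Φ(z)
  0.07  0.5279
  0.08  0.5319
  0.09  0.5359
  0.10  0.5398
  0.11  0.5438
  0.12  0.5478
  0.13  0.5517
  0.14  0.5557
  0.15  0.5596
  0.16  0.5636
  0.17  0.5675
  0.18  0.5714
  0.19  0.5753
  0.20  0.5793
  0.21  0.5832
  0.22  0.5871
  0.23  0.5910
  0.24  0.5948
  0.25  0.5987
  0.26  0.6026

0.5596

σ√T = 0.49 × 0.8165 = 0.4001
ln(S/K) + (r + σ²/2)T = ln(180/160) + (0.035 + 0.49²/2)·0.6667 = 0.1178 + 0.1034 = 0.2211
d₁ = 0.2211 / 0.4001 = 0.5528 ≈ 0.55
d₂ = d₁ − σ√T = 0.5528 − 0.4001 = 0.1527 ≈ 0.15
Pr(exercise) under Q = N(d₂) = 0.5596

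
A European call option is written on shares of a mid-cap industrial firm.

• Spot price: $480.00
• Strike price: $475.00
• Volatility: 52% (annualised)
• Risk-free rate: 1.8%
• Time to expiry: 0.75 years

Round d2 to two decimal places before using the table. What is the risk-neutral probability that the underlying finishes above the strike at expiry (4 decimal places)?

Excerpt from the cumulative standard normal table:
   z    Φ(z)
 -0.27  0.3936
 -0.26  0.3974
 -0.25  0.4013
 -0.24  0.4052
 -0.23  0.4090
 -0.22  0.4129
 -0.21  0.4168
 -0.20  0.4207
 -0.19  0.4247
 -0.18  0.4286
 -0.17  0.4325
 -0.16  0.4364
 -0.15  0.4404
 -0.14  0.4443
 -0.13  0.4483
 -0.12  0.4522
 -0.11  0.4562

0.4325

σ√T = 0.52 × 0.8660 = 0.4503
d₁ = [ln(480/475) + (0.018 + 0.52²/2)·0.75] / 0.4503 = [0.0105 + 0.1149] / 0.4503 = 0.2784 ⇒ 0.28
d₂ = d₁ − σ√T = 0.2784 − 0.4503 = -0.1719 ⇒ -0.17
Pr(exercise) under Q = N(d₂) = 0.4325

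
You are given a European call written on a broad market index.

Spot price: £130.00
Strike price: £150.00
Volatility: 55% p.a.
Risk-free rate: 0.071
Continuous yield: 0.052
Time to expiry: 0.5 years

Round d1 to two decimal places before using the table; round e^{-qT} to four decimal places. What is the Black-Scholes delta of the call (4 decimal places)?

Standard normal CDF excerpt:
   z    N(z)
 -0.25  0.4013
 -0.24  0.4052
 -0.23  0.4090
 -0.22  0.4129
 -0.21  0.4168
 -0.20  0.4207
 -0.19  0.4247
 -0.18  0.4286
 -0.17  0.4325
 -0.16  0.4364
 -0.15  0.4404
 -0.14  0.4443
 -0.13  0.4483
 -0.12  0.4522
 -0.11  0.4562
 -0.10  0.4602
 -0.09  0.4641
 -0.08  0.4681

σ√T = 0.55 × 0.7071 = 0.3889
ln(S/K) + (r − q + σ²/2)T = ln(130/150) + (0.071 − 0.052 + 0.55²/2)·0.5 = -0.1431 + 0.0851 = -0.0580
d₁ = -0.0580 / 0.3889 = -0.1491 ⇒ -0.15
N(d₁) = N(-0.15) = 0.4404
Δ_call = exp(−qT)·N(d₁) = 0.9743·0.4404 = 0.4291

0.4291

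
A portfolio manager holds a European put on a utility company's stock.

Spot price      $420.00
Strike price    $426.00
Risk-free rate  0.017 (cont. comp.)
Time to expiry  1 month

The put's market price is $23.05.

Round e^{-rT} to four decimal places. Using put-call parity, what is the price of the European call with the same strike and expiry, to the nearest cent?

$17.65

e^(−rT) = e^(−0.017·0.08333) = 0.9986
Put-call parity: C − P = S − K·e^(−rT) = 420 − 426·0.9986 = 420 − 425.4036 = -5.4036
C = P + (C − P) = 23.05 + (-5.4036) = 17.6464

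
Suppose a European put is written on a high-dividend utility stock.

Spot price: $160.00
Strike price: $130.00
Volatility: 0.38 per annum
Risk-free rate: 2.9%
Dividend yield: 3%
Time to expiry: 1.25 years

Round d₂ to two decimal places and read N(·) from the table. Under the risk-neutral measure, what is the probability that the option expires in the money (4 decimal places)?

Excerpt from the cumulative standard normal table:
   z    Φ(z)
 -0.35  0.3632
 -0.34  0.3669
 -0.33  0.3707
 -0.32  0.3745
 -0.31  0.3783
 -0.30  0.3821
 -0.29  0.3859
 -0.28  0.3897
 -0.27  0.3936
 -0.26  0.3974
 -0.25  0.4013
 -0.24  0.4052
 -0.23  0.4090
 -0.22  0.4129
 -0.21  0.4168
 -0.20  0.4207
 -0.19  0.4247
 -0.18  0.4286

0.3936

σ√T = 0.38·√1.25 = 0.4249
d₁ = [ln(160/130) + (0.029 − 0.03 + 0.38²/2)·1.25] / 0.4249 = [0.2076 + 0.0890] / 0.4249 = 0.6982 → 0.70
d₂ = d₁ − σ√T = 0.6982 − 0.4249 = 0.2734 → 0.27
Pr(exercise) under Q = N(−d₂) = N(-0.27) = 0.3936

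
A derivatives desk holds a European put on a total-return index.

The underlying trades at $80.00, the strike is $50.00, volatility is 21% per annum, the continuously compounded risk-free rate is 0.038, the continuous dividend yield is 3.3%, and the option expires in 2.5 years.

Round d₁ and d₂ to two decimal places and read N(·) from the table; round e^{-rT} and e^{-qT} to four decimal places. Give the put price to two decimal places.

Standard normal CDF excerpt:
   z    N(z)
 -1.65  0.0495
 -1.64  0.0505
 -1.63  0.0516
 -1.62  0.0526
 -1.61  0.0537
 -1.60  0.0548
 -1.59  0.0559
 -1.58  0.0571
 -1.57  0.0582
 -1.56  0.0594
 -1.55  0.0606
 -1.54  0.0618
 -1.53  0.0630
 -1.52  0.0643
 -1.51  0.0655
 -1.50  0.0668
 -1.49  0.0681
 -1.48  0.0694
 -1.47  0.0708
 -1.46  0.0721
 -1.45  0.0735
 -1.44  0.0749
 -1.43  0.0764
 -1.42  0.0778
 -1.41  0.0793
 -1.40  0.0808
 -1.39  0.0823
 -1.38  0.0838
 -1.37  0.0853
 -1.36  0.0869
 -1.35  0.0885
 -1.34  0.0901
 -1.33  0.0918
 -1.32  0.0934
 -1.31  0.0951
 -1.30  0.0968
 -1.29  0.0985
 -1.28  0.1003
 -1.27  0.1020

σ√T = 0.21·√2.5 = 0.3320
d₁ = [ln(80/50) + (0.038 − 0.033 + 0.21²/2)·2.5] / 0.3320 = [0.4700 + 0.0676] / 0.3320 = 1.6192 ⇒ 1.62
d₂ = d₁ − σ√T = 1.6192 − 0.3320 = 1.2871 ⇒ 1.29
e^(−qT) = e^(−0.033·2.5) = 0.9208;  e^(−rT) = e^(−0.038·2.5) = 0.9094
P = 50·0.9094·N(-1.29) − 80·0.9208·N(-1.62) = 50·0.9094·0.0985 − 80·0.9208·0.0526 = 4.4788 − 3.8747 = 0.6041

$0.60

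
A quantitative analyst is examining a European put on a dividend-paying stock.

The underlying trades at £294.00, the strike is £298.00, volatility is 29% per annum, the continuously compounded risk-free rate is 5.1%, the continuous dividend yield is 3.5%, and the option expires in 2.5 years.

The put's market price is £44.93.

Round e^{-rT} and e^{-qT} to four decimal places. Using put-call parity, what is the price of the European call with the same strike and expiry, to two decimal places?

£51.96

exp(−qT) = exp(−0.035·2.5) = 0.9162;  exp(−rT) = exp(−0.051·2.5) = 0.8803
Put-call parity: C − P = S·e^(−qT) − K·e^(−rT) = 294·0.9162 − 298·0.8803 = 269.3628 − 262.3294 = 7.0334
C = P + (C − P) = 44.93 + (7.0334) = 51.9634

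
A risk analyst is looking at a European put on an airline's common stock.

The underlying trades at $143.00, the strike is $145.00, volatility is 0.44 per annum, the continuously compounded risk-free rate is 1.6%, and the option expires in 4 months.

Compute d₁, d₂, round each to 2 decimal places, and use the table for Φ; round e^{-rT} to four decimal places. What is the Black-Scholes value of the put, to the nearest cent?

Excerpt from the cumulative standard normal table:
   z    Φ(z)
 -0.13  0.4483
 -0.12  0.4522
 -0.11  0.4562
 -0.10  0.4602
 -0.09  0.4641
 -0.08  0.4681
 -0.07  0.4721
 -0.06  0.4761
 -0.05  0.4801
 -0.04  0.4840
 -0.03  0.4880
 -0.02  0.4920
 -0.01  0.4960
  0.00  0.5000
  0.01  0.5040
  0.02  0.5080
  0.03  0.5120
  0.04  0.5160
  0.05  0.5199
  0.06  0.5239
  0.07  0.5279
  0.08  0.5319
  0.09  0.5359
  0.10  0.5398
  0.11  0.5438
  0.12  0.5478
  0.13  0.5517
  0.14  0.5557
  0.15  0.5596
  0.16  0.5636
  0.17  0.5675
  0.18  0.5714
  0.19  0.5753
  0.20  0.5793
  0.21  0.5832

T = 0.3333;  σ√T = 0.2540
d₁ = [ln(143/145) + (0.016 + 0.44²/2)·0.3333] / 0.2540 = [-0.0139 + 0.0376] / 0.2540 = 0.0933 which rounds to 0.09
d₂ = d₁ − σ√T = 0.0933 − 0.2540 = -0.1607 which rounds to -0.16
exp(−rT) = exp(−0.016·0.3333) = 0.9947
N(−d₂) = N(0.16) = 0.5636;  N(−d₁) = N(-0.09) = 0.4641
P = 145·0.9947·0.5636 − 143·0.4641 = 81.2889 − 66.3663 = 14.9226

$14.92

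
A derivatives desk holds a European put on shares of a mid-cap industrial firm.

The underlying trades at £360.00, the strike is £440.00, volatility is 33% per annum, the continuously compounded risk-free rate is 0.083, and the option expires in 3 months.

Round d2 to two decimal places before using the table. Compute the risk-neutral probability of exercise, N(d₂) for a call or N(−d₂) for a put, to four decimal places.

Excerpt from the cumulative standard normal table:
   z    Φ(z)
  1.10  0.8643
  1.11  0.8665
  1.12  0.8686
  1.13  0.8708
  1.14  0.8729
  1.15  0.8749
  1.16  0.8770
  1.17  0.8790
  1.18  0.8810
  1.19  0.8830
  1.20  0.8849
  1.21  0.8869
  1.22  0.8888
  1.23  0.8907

σ√T = 0.33·√0.25 = 0.1650
d₁ = [ln(360/440) + (0.083 + 0.33²/2)·0.25] / 0.1650 = [-0.2007 + 0.0344] / 0.1650 = -1.0079 which rounds to -1.01
d₂ = d₁ − σ√T = -1.0079 − 0.1650 = -1.1729 which rounds to -1.17
Pr(exercise) under Q = N(−d₂) = N(1.17) = 0.8790

0.8790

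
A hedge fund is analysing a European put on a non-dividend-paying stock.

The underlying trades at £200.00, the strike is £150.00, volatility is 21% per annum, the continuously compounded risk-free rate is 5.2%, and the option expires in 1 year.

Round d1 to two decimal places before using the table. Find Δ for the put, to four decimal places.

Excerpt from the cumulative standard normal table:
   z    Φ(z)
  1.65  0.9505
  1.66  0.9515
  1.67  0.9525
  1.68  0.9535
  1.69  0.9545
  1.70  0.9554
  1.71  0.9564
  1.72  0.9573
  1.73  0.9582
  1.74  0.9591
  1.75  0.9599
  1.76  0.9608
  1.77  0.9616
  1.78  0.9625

σ√T = 0.21 × 1.0000 = 0.2100
ln(S/K) + (r + σ²/2)T = ln(200/150) + (0.052 + 0.21²/2)·1 = 0.2877 + 0.0740 = 0.3617
d₁ = 0.3617 / 0.2100 = 1.7225 which rounds to 1.72
N(d₁) = N(1.72) = 0.9573
Δ_put = N(d₁) − 1 = 0.9573 − 1 = -0.0427

-0.0427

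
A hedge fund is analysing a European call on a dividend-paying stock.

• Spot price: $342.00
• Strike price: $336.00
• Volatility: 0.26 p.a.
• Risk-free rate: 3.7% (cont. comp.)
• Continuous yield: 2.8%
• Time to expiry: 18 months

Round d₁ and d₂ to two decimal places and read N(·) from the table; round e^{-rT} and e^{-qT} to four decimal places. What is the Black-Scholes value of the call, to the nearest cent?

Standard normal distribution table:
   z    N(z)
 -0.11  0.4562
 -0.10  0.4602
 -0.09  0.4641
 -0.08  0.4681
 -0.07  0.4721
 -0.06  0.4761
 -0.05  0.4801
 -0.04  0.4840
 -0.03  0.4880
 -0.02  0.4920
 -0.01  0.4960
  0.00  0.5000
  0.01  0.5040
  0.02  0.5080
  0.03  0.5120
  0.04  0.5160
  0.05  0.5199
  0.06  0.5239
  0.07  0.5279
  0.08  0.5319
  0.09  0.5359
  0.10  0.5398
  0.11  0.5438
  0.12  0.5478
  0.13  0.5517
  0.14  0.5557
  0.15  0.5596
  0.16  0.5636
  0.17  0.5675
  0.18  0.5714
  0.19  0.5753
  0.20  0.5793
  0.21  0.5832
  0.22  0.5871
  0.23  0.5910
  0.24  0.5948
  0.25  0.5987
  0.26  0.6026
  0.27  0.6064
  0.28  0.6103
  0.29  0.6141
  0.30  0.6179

$46.29

σ√T = 0.26·√1.5 = 0.3184
ln(S/K) + (r − q + σ²/2)T = ln(342/336) + (0.037 − 0.028 + 0.26²/2)·1.5 = 0.0177 + 0.0642 = 0.0819
d₁ = 0.0819 / 0.3184 = 0.2572 which rounds to 0.26
d₂ = d₁ − σ√T = 0.2572 − 0.3184 = -0.0612 which rounds to -0.06
e^(−qT) = e^(−0.028·1.5) = 0.9589;  e^(−rT) = e^(−0.037·1.5) = 0.9460
N(d₁) = N(0.26) = 0.6026;  N(d₂) = N(-0.06) = 0.4761
C = 342·0.9589·0.6026 − 336·0.9460·0.4761 = 197.6189 − 151.3312 = 46.2877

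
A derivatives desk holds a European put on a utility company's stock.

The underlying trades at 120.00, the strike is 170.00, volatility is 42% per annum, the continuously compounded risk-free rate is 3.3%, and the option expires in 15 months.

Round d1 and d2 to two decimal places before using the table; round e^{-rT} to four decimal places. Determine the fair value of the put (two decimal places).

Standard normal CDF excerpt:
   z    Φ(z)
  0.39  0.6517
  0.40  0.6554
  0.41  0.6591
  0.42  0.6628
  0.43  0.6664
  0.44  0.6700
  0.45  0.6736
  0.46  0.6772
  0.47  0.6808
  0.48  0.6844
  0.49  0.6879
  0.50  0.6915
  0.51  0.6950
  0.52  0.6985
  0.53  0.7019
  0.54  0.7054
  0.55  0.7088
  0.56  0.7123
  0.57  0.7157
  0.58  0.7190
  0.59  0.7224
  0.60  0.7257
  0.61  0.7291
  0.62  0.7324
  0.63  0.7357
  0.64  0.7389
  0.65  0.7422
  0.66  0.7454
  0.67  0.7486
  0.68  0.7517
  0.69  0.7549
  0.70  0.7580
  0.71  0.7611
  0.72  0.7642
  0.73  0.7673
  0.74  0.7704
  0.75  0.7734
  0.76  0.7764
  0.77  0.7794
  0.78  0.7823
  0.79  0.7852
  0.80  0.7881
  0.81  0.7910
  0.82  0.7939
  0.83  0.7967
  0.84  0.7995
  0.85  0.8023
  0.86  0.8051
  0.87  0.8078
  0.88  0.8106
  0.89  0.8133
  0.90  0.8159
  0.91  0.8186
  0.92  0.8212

σ√T = 0.42 × 1.1180 = 0.4696
d₁ = [ln(120/170) + (0.033 + ½·0.42²)·1.25] / (σ√T) = (-0.3483 + 0.1515) / 0.4696 = -0.4191 ≈ -0.42
d₂ = -0.4191 − 0.4696 = -0.8887 ≈ -0.89
e^(−rT) = e^(−0.033·1.25) = 0.9596
N(−d₂) = N(0.89) = 0.8133;  N(−d₁) = N(0.42) = 0.6628
P = 170·0.9596·0.8133 − 120·0.6628 = 132.6753 − 79.5360 = 53.1393

53.14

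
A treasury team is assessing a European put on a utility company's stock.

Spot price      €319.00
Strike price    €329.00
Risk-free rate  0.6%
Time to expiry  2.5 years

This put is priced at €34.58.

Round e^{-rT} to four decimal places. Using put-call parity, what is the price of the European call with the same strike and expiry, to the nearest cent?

€29.48

e^(−rT) = e^(−0.006·2.5) = 0.9851
Put-call parity: C − P = S − K·e^(−rT) = 319 − 329·0.9851 = 319 − 324.0979 = -5.0979
C = P + (C − P) = 34.58 + (-5.0979) = 29.4821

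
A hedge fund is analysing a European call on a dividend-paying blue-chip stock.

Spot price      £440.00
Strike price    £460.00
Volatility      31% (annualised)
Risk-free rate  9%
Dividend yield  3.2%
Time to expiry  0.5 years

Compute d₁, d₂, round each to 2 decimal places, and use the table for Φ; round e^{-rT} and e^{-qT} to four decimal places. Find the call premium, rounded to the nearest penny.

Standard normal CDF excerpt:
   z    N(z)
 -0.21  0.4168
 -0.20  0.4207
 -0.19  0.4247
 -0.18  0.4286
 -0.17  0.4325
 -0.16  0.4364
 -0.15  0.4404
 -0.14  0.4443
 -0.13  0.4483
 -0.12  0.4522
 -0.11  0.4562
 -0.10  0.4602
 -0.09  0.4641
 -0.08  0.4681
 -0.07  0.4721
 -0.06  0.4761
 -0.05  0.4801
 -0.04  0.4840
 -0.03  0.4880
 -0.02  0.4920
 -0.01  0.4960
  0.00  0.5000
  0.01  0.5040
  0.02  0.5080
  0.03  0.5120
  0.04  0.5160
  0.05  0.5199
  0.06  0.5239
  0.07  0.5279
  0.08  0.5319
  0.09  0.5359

σ√T = 0.31 × 0.7071 = 0.2192
ln(S/K) + (r − q + σ²/2)T = ln(440/460) + (0.09 − 0.032 + 0.31²/2)·0.5 = -0.0445 + 0.0530 = 0.0086
d₁ = 0.0086 / 0.2192 = 0.0391 ⇒ 0.04
d₂ = d₁ − σ√T = 0.0391 − 0.2192 = -0.1801 ⇒ -0.18
e^(−qT) = e^(−0.032·0.5) = 0.9841;  e^(−rT) = e^(−0.09·0.5) = 0.9560
N(d₁) = N(0.04) = 0.5160;  N(d₂) = N(-0.18) = 0.4286
C = 440·0.9841·0.5160 − 460·0.9560·0.4286 = 223.4301 − 188.4811 = 34.9489

£34.95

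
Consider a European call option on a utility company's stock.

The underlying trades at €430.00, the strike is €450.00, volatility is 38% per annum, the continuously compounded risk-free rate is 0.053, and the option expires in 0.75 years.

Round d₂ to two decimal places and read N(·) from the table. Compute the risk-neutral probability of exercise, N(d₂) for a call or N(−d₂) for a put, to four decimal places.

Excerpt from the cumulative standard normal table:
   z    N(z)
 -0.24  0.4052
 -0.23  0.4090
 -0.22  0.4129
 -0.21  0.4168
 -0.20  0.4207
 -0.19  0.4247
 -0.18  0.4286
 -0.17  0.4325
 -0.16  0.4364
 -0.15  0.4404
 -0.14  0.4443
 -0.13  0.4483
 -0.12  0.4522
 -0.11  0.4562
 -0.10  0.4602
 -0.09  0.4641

0.4286

T = 0.75;  σ√T = 0.3291
d₁ = [ln(430/450) + (0.053 + ½·0.38²)·0.75] / (σ√T) = (-0.0455 + 0.0939) / 0.3291 = 0.1472 ⇒ 0.15
d₂ = 0.1472 − 0.3291 = -0.1819 ⇒ -0.18
Pr(exercise) under Q = N(d₂) = 0.4286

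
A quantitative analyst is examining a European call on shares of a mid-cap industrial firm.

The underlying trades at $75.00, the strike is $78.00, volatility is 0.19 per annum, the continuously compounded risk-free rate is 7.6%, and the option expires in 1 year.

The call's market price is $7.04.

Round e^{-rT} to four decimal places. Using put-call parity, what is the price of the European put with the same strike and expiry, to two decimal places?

e^(−rT) = e^(−0.076·1) = 0.9268
Put-call parity: C − P = S − K·e^(−rT) = 75 − 78·0.9268 = 75 − 72.2904 = 2.7096
P = C − (C − P) = 7.04 − (2.7096) = 4.3304

$4.33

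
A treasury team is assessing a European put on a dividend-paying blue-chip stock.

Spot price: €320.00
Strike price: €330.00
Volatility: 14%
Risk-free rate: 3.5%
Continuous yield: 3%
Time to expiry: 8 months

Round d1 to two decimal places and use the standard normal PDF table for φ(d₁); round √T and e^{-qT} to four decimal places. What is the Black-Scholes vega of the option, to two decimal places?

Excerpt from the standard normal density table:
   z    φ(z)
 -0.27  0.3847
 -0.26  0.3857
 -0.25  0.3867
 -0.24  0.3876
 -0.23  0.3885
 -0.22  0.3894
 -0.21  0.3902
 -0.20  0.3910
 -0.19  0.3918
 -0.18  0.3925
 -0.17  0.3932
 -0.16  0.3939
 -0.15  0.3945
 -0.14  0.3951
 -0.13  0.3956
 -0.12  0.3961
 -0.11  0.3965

σ√T = 0.14 × 0.8165 = 0.1143
d₁ = [ln(320/330) + (0.035 − 0.03 + ½·0.14²)·0.6667] / (σ√T) = (-0.0308 + 0.0099) / 0.1143 = -0.1829 ⇒ -0.18
√T = √0.6667 = 0.8165
φ(d₁) = φ(-0.18) = 0.3925
exp(−qT) = exp(−0.03·0.6667) = 0.9802
vega = S·exp(−qT)·φ(d₁)·√T = 320·0.9802·0.3925·0.8165 = 100.5219

100.52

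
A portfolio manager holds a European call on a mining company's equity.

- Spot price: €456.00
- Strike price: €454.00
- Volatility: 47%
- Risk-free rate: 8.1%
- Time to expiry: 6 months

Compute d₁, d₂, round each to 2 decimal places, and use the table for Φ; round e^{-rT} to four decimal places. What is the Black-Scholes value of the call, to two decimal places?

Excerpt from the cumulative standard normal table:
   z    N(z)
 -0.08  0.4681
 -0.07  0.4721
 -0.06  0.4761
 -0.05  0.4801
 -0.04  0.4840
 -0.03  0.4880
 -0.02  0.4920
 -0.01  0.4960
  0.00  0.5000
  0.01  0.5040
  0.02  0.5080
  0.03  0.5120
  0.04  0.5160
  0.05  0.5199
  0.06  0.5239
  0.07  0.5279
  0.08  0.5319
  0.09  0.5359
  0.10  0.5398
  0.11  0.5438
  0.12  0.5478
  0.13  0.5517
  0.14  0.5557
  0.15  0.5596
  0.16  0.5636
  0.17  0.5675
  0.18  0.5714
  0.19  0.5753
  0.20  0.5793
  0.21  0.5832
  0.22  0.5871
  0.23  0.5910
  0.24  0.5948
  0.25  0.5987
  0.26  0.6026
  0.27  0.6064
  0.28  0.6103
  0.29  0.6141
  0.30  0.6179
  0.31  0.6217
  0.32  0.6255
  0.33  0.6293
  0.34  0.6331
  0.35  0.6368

€69.01

σ√T = 0.47·√0.5 = 0.3323
d₁ = [ln(456/454) + (0.081 + 0.47²/2)·0.5] / 0.3323 = [0.0044 + 0.0957] / 0.3323 = 0.3013 ⇒ 0.30
d₂ = d₁ − σ√T = 0.3013 − 0.3323 = -0.0311 ⇒ -0.03
exp(−rT) = exp(−0.081·0.5) = 0.9603
N(d₁) = N(0.30) = 0.6179;  N(d₂) = N(-0.03) = 0.4880
C = 456·0.6179 − 454·0.9603·0.4880 = 281.7624 − 212.7564 = 69.0060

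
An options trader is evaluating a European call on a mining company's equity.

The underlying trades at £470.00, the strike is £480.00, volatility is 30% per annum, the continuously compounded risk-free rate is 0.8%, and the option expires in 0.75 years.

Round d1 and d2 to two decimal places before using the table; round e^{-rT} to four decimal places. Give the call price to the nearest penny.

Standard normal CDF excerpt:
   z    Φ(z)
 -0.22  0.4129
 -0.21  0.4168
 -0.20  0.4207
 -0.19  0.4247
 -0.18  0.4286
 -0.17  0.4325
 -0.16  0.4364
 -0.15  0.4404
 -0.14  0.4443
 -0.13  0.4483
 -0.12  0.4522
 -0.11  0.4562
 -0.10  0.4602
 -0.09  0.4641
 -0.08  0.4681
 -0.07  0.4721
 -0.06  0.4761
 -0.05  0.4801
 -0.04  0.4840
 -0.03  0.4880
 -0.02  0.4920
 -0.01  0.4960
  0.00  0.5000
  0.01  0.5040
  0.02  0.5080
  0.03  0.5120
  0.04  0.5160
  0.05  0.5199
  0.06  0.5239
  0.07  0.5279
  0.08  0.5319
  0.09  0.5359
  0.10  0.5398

T = 0.75;  σ√T = 0.2598
d₁ = [ln(470/480) + (0.008 + ½·0.3²)·0.75] / (σ√T) = (-0.0211 + 0.0398) / 0.2598 = 0.0720 ⇒ 0.07
d₂ = 0.0720 − 0.2598 = -0.1878 ⇒ -0.19
exp(−rT) = exp(−0.008·0.75) = 0.9940
C = 470·N(0.07) − 480·0.9940·N(-0.19) = 470·0.5279 − 480·0.9940·0.4247 = 248.1130 − 202.6329 = 45.4801

£45.48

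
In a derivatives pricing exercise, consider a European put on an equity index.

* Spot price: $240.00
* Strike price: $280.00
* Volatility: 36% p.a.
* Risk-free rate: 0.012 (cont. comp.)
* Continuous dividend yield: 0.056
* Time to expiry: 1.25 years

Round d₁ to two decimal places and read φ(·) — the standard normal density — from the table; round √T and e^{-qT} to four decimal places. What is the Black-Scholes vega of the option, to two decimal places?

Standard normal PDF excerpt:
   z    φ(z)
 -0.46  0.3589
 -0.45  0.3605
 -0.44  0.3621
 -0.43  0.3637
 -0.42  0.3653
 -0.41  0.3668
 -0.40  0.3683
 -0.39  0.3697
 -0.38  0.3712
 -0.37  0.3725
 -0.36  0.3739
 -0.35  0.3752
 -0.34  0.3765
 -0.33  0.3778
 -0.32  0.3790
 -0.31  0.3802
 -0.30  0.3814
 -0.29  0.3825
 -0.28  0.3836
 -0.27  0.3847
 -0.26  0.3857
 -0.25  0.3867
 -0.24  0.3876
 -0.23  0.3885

94.82

T = 1.25;  σ√T = 0.4025
d₁ = [ln(240/280) + (0.012 − 0.056 + ½·0.36²)·1.25] / (σ√T) = (-0.1542 + 0.0260) / 0.4025 = -0.3184 → -0.32
√T = √1.25 = 1.1180
φ(d₁) = φ(-0.32) = 0.3790
e^(−qT) = e^(−0.056·1.25) = 0.9324
vega = S·e^(−qT)·φ(d₁)·√T = 240·0.9324·0.3790·1.1180 = 94.8188
(Vega is the same for a European call and put with the same parameters.)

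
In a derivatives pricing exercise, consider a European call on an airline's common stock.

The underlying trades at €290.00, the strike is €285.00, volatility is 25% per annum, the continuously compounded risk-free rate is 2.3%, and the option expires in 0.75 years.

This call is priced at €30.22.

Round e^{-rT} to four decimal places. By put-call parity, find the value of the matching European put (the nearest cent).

€20.35

e^(−rT) = e^(−0.023·0.75) = 0.9829
Put-call parity: C − P = S − K·e^(−rT) = 290 − 285·0.9829 = 290 − 280.1265 = 9.8735
P = C − (C − P) = 30.22 − (9.8735) = 20.3465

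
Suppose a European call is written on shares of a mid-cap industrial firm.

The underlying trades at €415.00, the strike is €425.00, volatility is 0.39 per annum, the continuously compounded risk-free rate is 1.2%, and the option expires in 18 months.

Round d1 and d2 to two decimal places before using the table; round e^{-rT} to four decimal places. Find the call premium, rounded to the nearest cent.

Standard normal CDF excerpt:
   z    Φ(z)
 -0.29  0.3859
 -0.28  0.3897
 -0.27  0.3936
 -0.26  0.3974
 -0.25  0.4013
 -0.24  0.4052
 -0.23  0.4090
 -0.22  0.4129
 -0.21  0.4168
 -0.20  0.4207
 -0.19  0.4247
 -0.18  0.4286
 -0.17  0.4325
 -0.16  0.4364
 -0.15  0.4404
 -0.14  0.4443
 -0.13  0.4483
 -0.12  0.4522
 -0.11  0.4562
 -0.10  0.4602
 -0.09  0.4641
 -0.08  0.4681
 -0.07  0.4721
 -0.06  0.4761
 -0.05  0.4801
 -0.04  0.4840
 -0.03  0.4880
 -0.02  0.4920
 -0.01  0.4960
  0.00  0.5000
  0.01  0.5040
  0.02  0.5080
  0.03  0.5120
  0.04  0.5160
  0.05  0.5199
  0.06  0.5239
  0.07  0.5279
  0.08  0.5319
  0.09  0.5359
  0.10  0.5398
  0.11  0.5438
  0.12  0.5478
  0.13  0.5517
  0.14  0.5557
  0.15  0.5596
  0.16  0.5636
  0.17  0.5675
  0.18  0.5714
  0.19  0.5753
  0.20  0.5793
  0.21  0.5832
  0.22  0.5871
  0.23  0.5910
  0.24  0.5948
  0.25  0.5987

€77.75

T = 1.5;  σ√T = 0.4777
d₁ = [ln(415/425) + (0.012 + ½·0.39²)·1.5] / (σ√T) = (-0.0238 + 0.1321) / 0.4777 = 0.2267 ≈ 0.23
d₂ = 0.2267 − 0.4777 = -0.2510 ≈ -0.25
e^(−rT) = e^(−0.012·1.5) = 0.9822
N(d₁) = N(0.23) = 0.5910;  N(d₂) = N(-0.25) = 0.4013
C = 415·0.5910 − 425·0.9822·0.4013 = 245.2650 − 167.5167 = 77.7483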